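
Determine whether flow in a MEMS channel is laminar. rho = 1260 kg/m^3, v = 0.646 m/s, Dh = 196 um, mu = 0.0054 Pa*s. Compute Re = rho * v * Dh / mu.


Step 1: Convert Dh to meters: Dh = 196e-6 m
Step 2: Re = rho * v * Dh / mu
Re = 1260 * 0.646 * 196e-6 / 0.0054
Re = 29.544
Since Re = 29.544 is below ~2300, the flow is laminar.


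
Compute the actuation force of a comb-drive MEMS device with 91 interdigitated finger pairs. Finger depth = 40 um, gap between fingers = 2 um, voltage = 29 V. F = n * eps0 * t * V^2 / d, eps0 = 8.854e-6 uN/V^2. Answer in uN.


Step 1: Parameters: n=91, eps0=8.854e-6 uN/V^2, t=40 um, V=29 V, d=2 um
Step 2: V^2 = 841
Step 3: F = 91 * 8.854e-6 * 40 * 841 / 2
F = 13.552 uN


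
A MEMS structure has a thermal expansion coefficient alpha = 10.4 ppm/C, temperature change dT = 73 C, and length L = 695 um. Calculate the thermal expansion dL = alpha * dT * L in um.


Step 1: Convert CTE: alpha = 10.4 ppm/C = 10.4e-6 /C
Step 2: dL = 10.4e-6 * 73 * 695
dL = 0.5276 um


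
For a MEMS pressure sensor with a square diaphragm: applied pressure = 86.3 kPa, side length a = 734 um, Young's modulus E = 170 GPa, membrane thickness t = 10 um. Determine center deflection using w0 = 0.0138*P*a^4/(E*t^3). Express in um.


Step 1: Convert pressure to compatible units (E is in GPa, so P in GPa).
P = 86.3 kPa = 86.3e-6 GPa
Step 2: Compute numerator: 0.0138 * P * a^4.
a^4 = 734^4 = 290258027536
numerator = 0.0138 * 86.3e-6 * 290258027536 = 3.456799e+05
Step 3: Compute denominator: E * t^3 = 170 * 10^3 = 170000
Step 4: w0 = numerator / denominator = 3.456799e+05 / 170000 = 2.0334 um


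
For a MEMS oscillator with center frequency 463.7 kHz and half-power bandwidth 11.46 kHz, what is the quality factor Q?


Step 1: Q = f0 / bandwidth
Step 2: Q = 463.7 / 11.46
Q = 40.5


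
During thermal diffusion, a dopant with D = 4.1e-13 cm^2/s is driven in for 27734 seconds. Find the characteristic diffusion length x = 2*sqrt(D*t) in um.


Step 1: Compute D*t = 4.1e-13 * 27734 = 1.137094e-08 cm^2
Step 2: sqrt(D*t) = 1.06635e-04 cm
Step 3: x = 2 * 1.06635e-04 cm = 2.1327e-04 cm
Step 4: Convert to um (1 cm = 1e4 um): x = 2.133 um


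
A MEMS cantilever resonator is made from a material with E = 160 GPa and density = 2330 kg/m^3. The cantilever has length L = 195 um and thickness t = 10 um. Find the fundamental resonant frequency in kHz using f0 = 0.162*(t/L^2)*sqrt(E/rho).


Step 1: Convert units to SI.
t_SI = 10e-6 m, L_SI = 195e-6 m
Step 2: Calculate sqrt(E/rho).
sqrt(160e9 / 2330) = 8286.71 m/s
Step 3: Compute f0.
f0 = 0.162 * 10e-6 / (195e-6)^2 * 8286.71 = 353043.3 Hz = 353.04 kHz


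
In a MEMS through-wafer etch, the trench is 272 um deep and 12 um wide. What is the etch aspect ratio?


Step 1: AR = depth / width
Step 2: AR = 272 / 12
AR = 22.7


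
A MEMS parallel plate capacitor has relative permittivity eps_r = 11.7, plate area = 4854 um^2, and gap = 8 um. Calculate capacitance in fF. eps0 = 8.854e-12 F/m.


Step 1: Convert area to m^2: A = 4854e-12 m^2
Step 2: Convert gap to m: d = 8e-6 m
Step 3: C = eps0 * eps_r * A / d
C = 8.854e-12 * 11.7 * 4854e-12 / 8e-6
Step 4: Convert to fF (multiply by 1e15).
C = 62.85 fF


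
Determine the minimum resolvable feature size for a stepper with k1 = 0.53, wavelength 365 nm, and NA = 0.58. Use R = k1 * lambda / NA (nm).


Step 1: Identify values: k1 = 0.53, lambda = 365 nm, NA = 0.58
Step 2: R = k1 * lambda / NA
R = 0.53 * 365 / 0.58
R = 333.5 nm


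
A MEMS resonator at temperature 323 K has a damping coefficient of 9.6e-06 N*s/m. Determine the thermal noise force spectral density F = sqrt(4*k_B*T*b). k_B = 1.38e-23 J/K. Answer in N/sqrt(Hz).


Step 1: Compute 4 * k_B * T * b
= 4 * 1.38e-23 * 323 * 9.6e-06
= 1.7116e-25 N^2/Hz
Step 2: F_noise = sqrt(1.7116e-25)
F_noise = 4.14e-13 N/sqrt(Hz)


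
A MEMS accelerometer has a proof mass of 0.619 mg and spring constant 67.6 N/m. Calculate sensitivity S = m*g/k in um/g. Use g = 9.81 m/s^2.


Step 1: Convert mass: m = 0.619 mg = 6.19e-07 kg
Step 2: S = m * g / k = 6.19e-07 * 9.81 / 67.6
Step 3: S = 8.98e-08 m/g
Step 4: Convert to um/g: S = 0.09 um/g


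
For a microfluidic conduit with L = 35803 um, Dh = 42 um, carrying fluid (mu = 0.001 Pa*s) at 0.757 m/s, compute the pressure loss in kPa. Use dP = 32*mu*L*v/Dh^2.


Step 1: Convert to SI: L = 35803e-6 m, Dh = 42e-6 m
Step 2: dP = 32 * 0.001 * 35803e-6 * 0.757 / (42e-6)^2
Step 3: dP = 491662.06 Pa
Step 4: Convert to kPa: dP = 491.66 kPa


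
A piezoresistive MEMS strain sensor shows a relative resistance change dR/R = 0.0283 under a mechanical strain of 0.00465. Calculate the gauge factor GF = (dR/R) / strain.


Step 1: Identify values.
dR/R = 0.0283, strain = 0.00465
Step 2: GF = (dR/R) / strain = 0.0283 / 0.00465
GF = 6.1


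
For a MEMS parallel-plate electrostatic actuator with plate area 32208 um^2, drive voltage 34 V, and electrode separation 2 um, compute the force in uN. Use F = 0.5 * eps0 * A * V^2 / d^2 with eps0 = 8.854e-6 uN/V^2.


Step 1: Identify parameters.
eps0 = 8.854e-6 uN/V^2, A = 32208 um^2, V = 34 V, d = 2 um
Step 2: Compute V^2 = 34^2 = 1156
Step 3: Compute d^2 = 2^2 = 4
Step 4: F = 0.5 * 8.854e-6 * 32208 * 1156 / 4
F = 41.207 uN


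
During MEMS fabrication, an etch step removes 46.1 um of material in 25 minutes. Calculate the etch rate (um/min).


Step 1: Etch rate = depth / time
Step 2: rate = 46.1 / 25
rate = 1.844 um/min


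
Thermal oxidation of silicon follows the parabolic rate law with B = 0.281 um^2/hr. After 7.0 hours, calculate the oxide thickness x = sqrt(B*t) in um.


Step 1: Compute B*t = 0.281 * 7.0 = 1.967
Step 2: x = sqrt(1.967)
x = 1.402 um


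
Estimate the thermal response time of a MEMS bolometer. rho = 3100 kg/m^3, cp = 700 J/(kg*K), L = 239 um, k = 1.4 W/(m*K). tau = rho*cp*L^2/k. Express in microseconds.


Step 1: Convert L to m: L = 239e-6 m
Step 2: L^2 = (239e-6)^2 = 5.7121e-08 m^2
Step 3: tau = 3100 * 700 * 5.7121e-08 / 1.4 = 8.853755e-02 s
Step 4: Convert to microseconds (multiply by 1e6).
tau = 88537.55 us


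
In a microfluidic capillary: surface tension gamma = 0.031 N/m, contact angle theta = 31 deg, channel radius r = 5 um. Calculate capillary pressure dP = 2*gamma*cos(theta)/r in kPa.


Step 1: cos(31 deg) = 0.8572
Step 2: Convert r to m: r = 5e-6 m
Step 3: dP = 2 * 0.031 * 0.8572 / 5e-6 = 10629.3 Pa
Step 4: Convert Pa to kPa (divide by 1000).
dP = 10.63 kPa


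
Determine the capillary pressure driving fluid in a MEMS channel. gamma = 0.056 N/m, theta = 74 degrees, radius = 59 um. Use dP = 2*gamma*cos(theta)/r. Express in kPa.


Step 1: cos(74 deg) = 0.2756
Step 2: Convert r to m: r = 59e-6 m
Step 3: dP = 2 * 0.056 * 0.2756 / 59e-6 = 523.2 Pa
Step 4: Convert Pa to kPa (divide by 1000).
dP = 0.52 kPa


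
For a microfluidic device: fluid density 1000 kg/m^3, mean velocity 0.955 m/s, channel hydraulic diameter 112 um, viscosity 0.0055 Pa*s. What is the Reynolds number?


Step 1: Convert Dh to meters: Dh = 112e-6 m
Step 2: Re = rho * v * Dh / mu
Re = 1000 * 0.955 * 112e-6 / 0.0055
Re = 19.447


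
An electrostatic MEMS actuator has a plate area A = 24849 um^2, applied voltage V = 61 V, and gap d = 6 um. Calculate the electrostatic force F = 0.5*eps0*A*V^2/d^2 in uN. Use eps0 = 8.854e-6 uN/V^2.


Step 1: Identify parameters.
eps0 = 8.854e-6 uN/V^2, A = 24849 um^2, V = 61 V, d = 6 um
Step 2: Compute V^2 = 61^2 = 3721
Step 3: Compute d^2 = 6^2 = 36
Step 4: F = 0.5 * 8.854e-6 * 24849 * 3721 / 36
F = 11.37 uN


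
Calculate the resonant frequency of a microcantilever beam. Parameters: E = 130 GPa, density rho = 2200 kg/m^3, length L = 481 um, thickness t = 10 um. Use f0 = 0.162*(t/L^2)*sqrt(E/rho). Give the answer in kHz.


Step 1: Convert units to SI.
t_SI = 10e-6 m, L_SI = 481e-6 m
Step 2: Calculate sqrt(E/rho).
sqrt(130e9 / 2200) = 7687.06 m/s
Step 3: Compute f0.
f0 = 0.162 * 10e-6 / (481e-6)^2 * 7687.06 = 53825.1 Hz = 53.83 kHz


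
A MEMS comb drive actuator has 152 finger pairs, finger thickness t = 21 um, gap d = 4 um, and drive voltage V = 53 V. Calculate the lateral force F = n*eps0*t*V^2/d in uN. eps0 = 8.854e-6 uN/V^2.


Step 1: Parameters: n=152, eps0=8.854e-6 uN/V^2, t=21 um, V=53 V, d=4 um
Step 2: V^2 = 2809
Step 3: F = 152 * 8.854e-6 * 21 * 2809 / 4
F = 19.847 uN


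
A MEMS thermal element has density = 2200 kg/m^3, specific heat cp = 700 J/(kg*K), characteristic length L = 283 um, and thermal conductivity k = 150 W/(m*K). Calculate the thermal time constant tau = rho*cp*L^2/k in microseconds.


Step 1: Convert L to m: L = 283e-6 m
Step 2: L^2 = (283e-6)^2 = 8.0089e-08 m^2
Step 3: tau = 2200 * 700 * 8.0089e-08 / 150 = 8.2224707e-04 s
Step 4: Convert to microseconds (multiply by 1e6).
tau = 822.247 us


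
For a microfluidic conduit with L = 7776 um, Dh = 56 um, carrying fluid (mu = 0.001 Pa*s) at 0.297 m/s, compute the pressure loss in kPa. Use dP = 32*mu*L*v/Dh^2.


Step 1: Convert to SI: L = 7776e-6 m, Dh = 56e-6 m
Step 2: dP = 32 * 0.001 * 7776e-6 * 0.297 / (56e-6)^2
Step 3: dP = 23566.04 Pa
Step 4: Convert to kPa: dP = 23.57 kPa


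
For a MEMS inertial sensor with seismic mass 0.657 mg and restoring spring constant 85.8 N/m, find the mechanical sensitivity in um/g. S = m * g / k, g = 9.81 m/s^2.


Step 1: Convert mass: m = 0.657 mg = 6.57e-07 kg
Step 2: S = m * g / k = 6.57e-07 * 9.81 / 85.8
Step 3: S = 7.51e-08 m/g
Step 4: Convert to um/g: S = 0.075 um/g


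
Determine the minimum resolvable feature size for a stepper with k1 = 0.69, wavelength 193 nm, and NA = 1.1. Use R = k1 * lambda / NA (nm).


Step 1: Identify values: k1 = 0.69, lambda = 193 nm, NA = 1.1
Step 2: R = k1 * lambda / NA
R = 0.69 * 193 / 1.1
R = 121.1 nm


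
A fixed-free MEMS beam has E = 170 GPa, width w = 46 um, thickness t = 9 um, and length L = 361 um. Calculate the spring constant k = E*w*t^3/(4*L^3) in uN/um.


Step 1: Convert E to consistent units (1 GPa = 1000 uN/um^2).
E = 170 GPa = 170000 uN/um^2
Step 2: Compute t^3 = 9^3 = 729
Step 3: Compute L^3 = 361^3 = 47045881
Step 4: k = 170000 * 46 * 729 / (4 * 47045881)
k = 30.2937 uN/um


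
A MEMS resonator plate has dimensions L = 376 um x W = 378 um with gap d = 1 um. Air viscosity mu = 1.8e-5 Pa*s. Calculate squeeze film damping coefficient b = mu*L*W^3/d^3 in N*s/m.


Step 1: Convert to SI.
L = 376e-6 m, W = 378e-6 m, d = 1e-6 m
Step 2: W^3 = (378e-6)^3 = 5.40e-11 m^3
Step 3: d^3 = (1e-6)^3 = 1.00e-18 m^3
Step 4: b = 1.8e-5 * 376e-6 * 5.40e-11 / 1.00e-18
b = 3.66e-01 N*s/m


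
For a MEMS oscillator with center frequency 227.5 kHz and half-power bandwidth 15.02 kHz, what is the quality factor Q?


Step 1: Q = f0 / bandwidth
Step 2: Q = 227.5 / 15.02
Q = 15.1


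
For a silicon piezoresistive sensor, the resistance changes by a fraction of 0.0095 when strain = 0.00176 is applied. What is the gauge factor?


Step 1: Identify values.
dR/R = 0.0095, strain = 0.00176
Step 2: GF = (dR/R) / strain = 0.0095 / 0.00176
GF = 5.4


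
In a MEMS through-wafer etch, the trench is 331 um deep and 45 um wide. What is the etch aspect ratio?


Step 1: AR = depth / width
Step 2: AR = 331 / 45
AR = 7.4


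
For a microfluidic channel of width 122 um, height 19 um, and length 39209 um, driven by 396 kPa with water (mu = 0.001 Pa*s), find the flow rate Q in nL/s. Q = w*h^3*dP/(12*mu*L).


Step 1: Convert all dimensions to SI (meters).
w = 122e-6 m, h = 19e-6 m, L = 39209e-6 m, dP = 396e3 Pa
Step 2: Q = w * h^3 * dP / (12 * mu * L)
Q = 122e-6 * (19e-6)^3 * 396e3 / (12 * 0.001 * 39209e-6) = 7.042856e-10 m^3/s
Step 3: Convert Q from m^3/s to nL/s (1 m^3 = 1e12 nL, so multiply by 1e12).
Q = 704.286 nL/s


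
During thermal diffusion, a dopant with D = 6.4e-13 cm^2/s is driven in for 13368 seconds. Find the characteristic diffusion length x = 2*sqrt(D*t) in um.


Step 1: Compute D*t = 6.4e-13 * 13368 = 8.55552e-09 cm^2
Step 2: sqrt(D*t) = 9.2496e-05 cm
Step 3: x = 2 * 9.2496e-05 cm = 1.84992e-04 cm
Step 4: Convert to um (1 cm = 1e4 um): x = 1.85 um


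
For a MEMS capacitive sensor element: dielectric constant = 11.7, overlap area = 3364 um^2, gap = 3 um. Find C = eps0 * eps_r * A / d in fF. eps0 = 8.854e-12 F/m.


Step 1: Convert area to m^2: A = 3364e-12 m^2
Step 2: Convert gap to m: d = 3e-6 m
Step 3: C = eps0 * eps_r * A / d
C = 8.854e-12 * 11.7 * 3364e-12 / 3e-6
Step 4: Convert to fF (multiply by 1e15).
C = 116.16 fF


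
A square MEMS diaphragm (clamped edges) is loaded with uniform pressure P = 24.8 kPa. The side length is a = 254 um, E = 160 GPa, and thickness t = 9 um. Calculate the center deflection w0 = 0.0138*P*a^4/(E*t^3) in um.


Step 1: Convert pressure to compatible units (E is in GPa, so P in GPa).
P = 24.8 kPa = 24.8e-6 GPa
Step 2: Compute numerator: 0.0138 * P * a^4.
a^4 = 254^4 = 4162314256
numerator = 0.0138 * 24.8e-6 * 4162314256 = 1.4245e+03
Step 3: Compute denominator: E * t^3 = 160 * 9^3 = 116640
Step 4: w0 = numerator / denominator = 1.4245e+03 / 116640 = 0.0122 um


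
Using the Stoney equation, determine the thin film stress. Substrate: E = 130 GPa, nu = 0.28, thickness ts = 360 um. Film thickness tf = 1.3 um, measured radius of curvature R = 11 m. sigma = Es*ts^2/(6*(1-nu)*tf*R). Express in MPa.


Step 1: Compute numerator: Es * ts^2 = 130 * 360^2 = 16848000 (GPa*um^2)
Step 2: Compute denominator (R in um): 6*(1-nu)*tf*R = 6*0.72*1.3*11e6 = 61776000.0 (um^2)
Step 3: sigma (GPa) = 16848000 / 61776000.0 = 2.72727e-01 GPa
Step 4: Convert to MPa (x1000): sigma = 272.7 MPa


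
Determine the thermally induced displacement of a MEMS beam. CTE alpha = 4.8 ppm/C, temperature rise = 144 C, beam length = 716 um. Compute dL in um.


Step 1: Convert CTE: alpha = 4.8 ppm/C = 4.8e-6 /C
Step 2: dL = 4.8e-6 * 144 * 716
dL = 0.4949 um


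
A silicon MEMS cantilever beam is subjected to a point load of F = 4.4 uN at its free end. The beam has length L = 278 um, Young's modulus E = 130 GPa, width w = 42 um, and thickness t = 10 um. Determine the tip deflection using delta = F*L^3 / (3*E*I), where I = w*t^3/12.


Step 1: Calculate the second moment of area.
I = w * t^3 / 12 = 42 * 10^3 / 12 = 3500.0 um^4
Step 2: Convert E to consistent units (1 GPa = 1000 uN/um^2).
E = 130 GPa = 130000 uN/um^2
Step 3: Calculate tip deflection.
delta = F * L^3 / (3 * E * I)
delta = 4.4 * 278^3 / (3 * 130000 * 3500.0)
delta = 0.0693 um


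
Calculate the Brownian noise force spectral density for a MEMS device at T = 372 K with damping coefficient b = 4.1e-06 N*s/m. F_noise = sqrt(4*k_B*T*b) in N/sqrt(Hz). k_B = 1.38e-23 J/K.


Step 1: Compute 4 * k_B * T * b
= 4 * 1.38e-23 * 372 * 4.1e-06
= 8.4191e-26 N^2/Hz
Step 2: F_noise = sqrt(8.4191e-26)
F_noise = 2.90e-13 N/sqrt(Hz)


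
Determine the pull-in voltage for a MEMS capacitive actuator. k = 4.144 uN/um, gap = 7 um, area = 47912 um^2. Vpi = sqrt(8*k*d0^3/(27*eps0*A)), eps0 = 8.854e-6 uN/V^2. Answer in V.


Step 1: Compute numerator: 8 * k * d0^3 = 8 * 4.144 * 7^3 = 11371.136
Step 2: Compute denominator: 27 * eps0 * A = 27 * 8.854e-6 * 47912 = 11.453747
Step 3: Vpi = sqrt(11371.136 / 11.453747)
Vpi = 31.51 V


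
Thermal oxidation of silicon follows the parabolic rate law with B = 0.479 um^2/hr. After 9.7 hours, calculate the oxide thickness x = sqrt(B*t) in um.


Step 1: Compute B*t = 0.479 * 9.7 = 4.6463
Step 2: x = sqrt(4.6463)
x = 2.156 um


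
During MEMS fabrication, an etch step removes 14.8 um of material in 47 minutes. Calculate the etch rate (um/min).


Step 1: Etch rate = depth / time
Step 2: rate = 14.8 / 47
rate = 0.315 um/min


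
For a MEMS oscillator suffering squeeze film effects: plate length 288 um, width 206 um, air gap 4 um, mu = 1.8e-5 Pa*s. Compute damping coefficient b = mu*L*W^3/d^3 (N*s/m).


Step 1: Convert to SI.
L = 288e-6 m, W = 206e-6 m, d = 4e-6 m
Step 2: W^3 = (206e-6)^3 = 8.74e-12 m^3
Step 3: d^3 = (4e-6)^3 = 6.40e-17 m^3
Step 4: b = 1.8e-5 * 288e-6 * 8.74e-12 / 6.40e-17
b = 7.08e-04 N*s/m


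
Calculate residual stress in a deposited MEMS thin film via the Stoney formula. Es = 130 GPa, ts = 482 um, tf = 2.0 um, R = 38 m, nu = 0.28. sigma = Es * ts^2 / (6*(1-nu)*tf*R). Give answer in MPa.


Step 1: Compute numerator: Es * ts^2 = 130 * 482^2 = 30202120 (GPa*um^2)
Step 2: Compute denominator (R in um): 6*(1-nu)*tf*R = 6*0.72*2.0*38e6 = 328320000.0 (um^2)
Step 3: sigma (GPa) = 30202120 / 328320000.0 = 9.199e-02 GPa
Step 4: Convert to MPa (x1000): sigma = 92.0 MPa


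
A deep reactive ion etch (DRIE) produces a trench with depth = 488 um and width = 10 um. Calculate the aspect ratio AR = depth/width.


Step 1: AR = depth / width
Step 2: AR = 488 / 10
AR = 48.8


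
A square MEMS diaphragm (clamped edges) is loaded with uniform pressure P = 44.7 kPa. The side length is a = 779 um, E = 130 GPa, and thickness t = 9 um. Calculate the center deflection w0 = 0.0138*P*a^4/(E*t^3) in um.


Step 1: Convert pressure to compatible units (E is in GPa, so P in GPa).
P = 44.7 kPa = 44.7e-6 GPa
Step 2: Compute numerator: 0.0138 * P * a^4.
a^4 = 779^4 = 368255999281
numerator = 0.0138 * 44.7e-6 * 368255999281 = 2.27162e+05
Step 3: Compute denominator: E * t^3 = 130 * 9^3 = 94770
Step 4: w0 = numerator / denominator = 2.27162e+05 / 94770 = 2.397 um


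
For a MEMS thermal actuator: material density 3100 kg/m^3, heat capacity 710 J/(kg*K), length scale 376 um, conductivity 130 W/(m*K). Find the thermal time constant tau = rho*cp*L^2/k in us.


Step 1: Convert L to m: L = 376e-6 m
Step 2: L^2 = (376e-6)^2 = 1.41376e-07 m^2
Step 3: tau = 3100 * 710 * 1.41376e-07 / 130 = 2.39360443e-03 s
Step 4: Convert to microseconds (multiply by 1e6).
tau = 2393.604 us


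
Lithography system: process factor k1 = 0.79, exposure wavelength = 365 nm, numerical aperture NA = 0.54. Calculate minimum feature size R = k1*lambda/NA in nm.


Step 1: Identify values: k1 = 0.79, lambda = 365 nm, NA = 0.54
Step 2: R = k1 * lambda / NA
R = 0.79 * 365 / 0.54
R = 534.0 nm


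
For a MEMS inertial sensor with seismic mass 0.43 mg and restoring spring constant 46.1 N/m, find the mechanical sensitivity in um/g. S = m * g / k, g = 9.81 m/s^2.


Step 1: Convert mass: m = 0.43 mg = 4.30e-07 kg
Step 2: S = m * g / k = 4.30e-07 * 9.81 / 46.1
Step 3: S = 9.15e-08 m/g
Step 4: Convert to um/g: S = 0.092 um/g


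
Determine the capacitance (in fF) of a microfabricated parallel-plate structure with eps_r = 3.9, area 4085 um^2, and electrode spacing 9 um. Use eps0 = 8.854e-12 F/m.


Step 1: Convert area to m^2: A = 4085e-12 m^2
Step 2: Convert gap to m: d = 9e-6 m
Step 3: C = eps0 * eps_r * A / d
C = 8.854e-12 * 3.9 * 4085e-12 / 9e-6
Step 4: Convert to fF (multiply by 1e15).
C = 15.67 fF


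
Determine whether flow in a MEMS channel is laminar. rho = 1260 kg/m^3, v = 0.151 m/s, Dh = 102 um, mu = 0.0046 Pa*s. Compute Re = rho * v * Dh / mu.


Step 1: Convert Dh to meters: Dh = 102e-6 m
Step 2: Re = rho * v * Dh / mu
Re = 1260 * 0.151 * 102e-6 / 0.0046
Re = 4.219
Since Re = 4.219 is below ~2300, the flow is laminar.


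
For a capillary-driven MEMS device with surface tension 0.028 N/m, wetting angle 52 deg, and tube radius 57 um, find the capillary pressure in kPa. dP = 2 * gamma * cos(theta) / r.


Step 1: cos(52 deg) = 0.6157
Step 2: Convert r to m: r = 57e-6 m
Step 3: dP = 2 * 0.028 * 0.6157 / 57e-6 = 604.9 Pa
Step 4: Convert Pa to kPa (divide by 1000).
dP = 0.6 kPa


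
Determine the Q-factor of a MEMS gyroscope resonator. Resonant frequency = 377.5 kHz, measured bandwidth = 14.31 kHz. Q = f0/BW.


Step 1: Q = f0 / bandwidth
Step 2: Q = 377.5 / 14.31
Q = 26.4


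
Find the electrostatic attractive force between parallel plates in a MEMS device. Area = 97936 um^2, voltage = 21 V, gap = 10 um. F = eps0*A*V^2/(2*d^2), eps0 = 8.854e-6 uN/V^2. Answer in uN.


Step 1: Identify parameters.
eps0 = 8.854e-6 uN/V^2, A = 97936 um^2, V = 21 V, d = 10 um
Step 2: Compute V^2 = 21^2 = 441
Step 3: Compute d^2 = 10^2 = 100
Step 4: F = 0.5 * 8.854e-6 * 97936 * 441 / 100
F = 1.912 uN


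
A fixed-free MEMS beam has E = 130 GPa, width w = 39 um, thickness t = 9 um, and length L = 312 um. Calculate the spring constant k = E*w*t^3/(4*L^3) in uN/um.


Step 1: Convert E to consistent units (1 GPa = 1000 uN/um^2).
E = 130 GPa = 130000 uN/um^2
Step 2: Compute t^3 = 9^3 = 729
Step 3: Compute L^3 = 312^3 = 30371328
Step 4: k = 130000 * 39 * 729 / (4 * 30371328)
k = 30.4237 uN/um


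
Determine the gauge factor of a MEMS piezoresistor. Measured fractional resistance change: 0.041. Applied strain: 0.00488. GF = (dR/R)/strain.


Step 1: Identify values.
dR/R = 0.041, strain = 0.00488
Step 2: GF = (dR/R) / strain = 0.041 / 0.00488
GF = 8.4


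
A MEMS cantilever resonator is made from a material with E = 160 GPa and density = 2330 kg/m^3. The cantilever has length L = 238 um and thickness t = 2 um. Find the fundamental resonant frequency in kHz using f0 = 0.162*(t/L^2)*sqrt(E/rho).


Step 1: Convert units to SI.
t_SI = 2e-6 m, L_SI = 238e-6 m
Step 2: Calculate sqrt(E/rho).
sqrt(160e9 / 2330) = 8286.71 m/s
Step 3: Compute f0.
f0 = 0.162 * 2e-6 / (238e-6)^2 * 8286.71 = 47399.4 Hz = 47.4 kHz


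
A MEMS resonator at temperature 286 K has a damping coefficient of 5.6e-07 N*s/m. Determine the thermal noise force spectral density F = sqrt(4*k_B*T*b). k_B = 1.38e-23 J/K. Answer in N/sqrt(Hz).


Step 1: Compute 4 * k_B * T * b
= 4 * 1.38e-23 * 286 * 5.6e-07
= 8.8408e-27 N^2/Hz
Step 2: F_noise = sqrt(8.8408e-27)
F_noise = 9.40e-14 N/sqrt(Hz)


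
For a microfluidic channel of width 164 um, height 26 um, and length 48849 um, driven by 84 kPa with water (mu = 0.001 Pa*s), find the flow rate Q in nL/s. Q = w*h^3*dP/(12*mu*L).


Step 1: Convert all dimensions to SI (meters).
w = 164e-6 m, h = 26e-6 m, L = 48849e-6 m, dP = 84e3 Pa
Step 2: Q = w * h^3 * dP / (12 * mu * L)
Q = 164e-6 * (26e-6)^3 * 84e3 / (12 * 0.001 * 48849e-6) = 4.1305345e-10 m^3/s
Step 3: Convert Q from m^3/s to nL/s (1 m^3 = 1e12 nL, so multiply by 1e12).
Q = 413.053 nL/s


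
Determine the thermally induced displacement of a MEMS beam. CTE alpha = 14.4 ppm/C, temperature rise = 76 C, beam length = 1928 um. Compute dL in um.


Step 1: Convert CTE: alpha = 14.4 ppm/C = 14.4e-6 /C
Step 2: dL = 14.4e-6 * 76 * 1928
dL = 2.11 um


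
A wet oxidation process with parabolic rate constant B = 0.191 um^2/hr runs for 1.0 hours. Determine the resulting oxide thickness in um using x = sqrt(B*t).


Step 1: Compute B*t = 0.191 * 1.0 = 0.191
Step 2: x = sqrt(0.191)
x = 0.437 um


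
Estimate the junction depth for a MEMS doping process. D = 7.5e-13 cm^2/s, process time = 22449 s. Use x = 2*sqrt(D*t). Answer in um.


Step 1: Compute D*t = 7.5e-13 * 22449 = 1.683675e-08 cm^2
Step 2: sqrt(D*t) = 1.29757e-04 cm
Step 3: x = 2 * 1.29757e-04 cm = 2.59514e-04 cm
Step 4: Convert to um (1 cm = 1e4 um): x = 2.595 um


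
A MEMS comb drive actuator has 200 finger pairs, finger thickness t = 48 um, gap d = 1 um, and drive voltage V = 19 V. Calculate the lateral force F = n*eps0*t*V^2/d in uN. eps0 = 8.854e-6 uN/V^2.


Step 1: Parameters: n=200, eps0=8.854e-6 uN/V^2, t=48 um, V=19 V, d=1 um
Step 2: V^2 = 361
Step 3: F = 200 * 8.854e-6 * 48 * 361 / 1
F = 30.684 uN


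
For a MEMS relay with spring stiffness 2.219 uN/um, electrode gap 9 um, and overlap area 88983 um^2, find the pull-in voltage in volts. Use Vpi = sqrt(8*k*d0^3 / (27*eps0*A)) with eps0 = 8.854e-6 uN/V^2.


Step 1: Compute numerator: 8 * k * d0^3 = 8 * 2.219 * 9^3 = 12941.208
Step 2: Compute denominator: 27 * eps0 * A = 27 * 8.854e-6 * 88983 = 21.272098
Step 3: Vpi = sqrt(12941.208 / 21.272098)
Vpi = 24.67 V


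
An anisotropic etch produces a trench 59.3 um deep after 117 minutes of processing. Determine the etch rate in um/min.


Step 1: Etch rate = depth / time
Step 2: rate = 59.3 / 117
rate = 0.507 um/min


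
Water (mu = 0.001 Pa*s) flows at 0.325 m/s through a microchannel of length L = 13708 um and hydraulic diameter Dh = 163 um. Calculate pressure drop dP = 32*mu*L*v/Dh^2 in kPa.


Step 1: Convert to SI: L = 13708e-6 m, Dh = 163e-6 m
Step 2: dP = 32 * 0.001 * 13708e-6 * 0.325 / (163e-6)^2
Step 3: dP = 5365.77 Pa
Step 4: Convert to kPa: dP = 5.37 kPa


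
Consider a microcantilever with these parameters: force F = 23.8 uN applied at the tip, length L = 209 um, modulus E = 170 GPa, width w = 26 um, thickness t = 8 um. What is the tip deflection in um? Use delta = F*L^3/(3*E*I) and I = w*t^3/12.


Step 1: Calculate the second moment of area.
I = w * t^3 / 12 = 26 * 8^3 / 12 = 1109.3333 um^4
Step 2: Convert E to consistent units (1 GPa = 1000 uN/um^2).
E = 170 GPa = 170000 uN/um^2
Step 3: Calculate tip deflection.
delta = F * L^3 / (3 * E * I)
delta = 23.8 * 209^3 / (3 * 170000 * 1109.3333)
delta = 0.384 um


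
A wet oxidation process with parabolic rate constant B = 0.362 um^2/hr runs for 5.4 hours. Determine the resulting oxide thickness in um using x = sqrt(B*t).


Step 1: Compute B*t = 0.362 * 5.4 = 1.9548
Step 2: x = sqrt(1.9548)
x = 1.398 um


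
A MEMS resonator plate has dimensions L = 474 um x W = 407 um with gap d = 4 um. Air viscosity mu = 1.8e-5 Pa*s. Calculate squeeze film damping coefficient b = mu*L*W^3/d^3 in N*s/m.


Step 1: Convert to SI.
L = 474e-6 m, W = 407e-6 m, d = 4e-6 m
Step 2: W^3 = (407e-6)^3 = 6.74e-11 m^3
Step 3: d^3 = (4e-6)^3 = 6.40e-17 m^3
Step 4: b = 1.8e-5 * 474e-6 * 6.74e-11 / 6.40e-17
b = 8.99e-03 N*s/m


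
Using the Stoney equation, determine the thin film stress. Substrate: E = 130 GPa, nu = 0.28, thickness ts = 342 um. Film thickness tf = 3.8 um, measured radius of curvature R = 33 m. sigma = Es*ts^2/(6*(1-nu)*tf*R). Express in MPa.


Step 1: Compute numerator: Es * ts^2 = 130 * 342^2 = 15205320 (GPa*um^2)
Step 2: Compute denominator (R in um): 6*(1-nu)*tf*R = 6*0.72*3.8*33e6 = 541728000.0 (um^2)
Step 3: sigma (GPa) = 15205320 / 541728000.0 = 2.8068e-02 GPa
Step 4: Convert to MPa (x1000): sigma = 28.1 MPa


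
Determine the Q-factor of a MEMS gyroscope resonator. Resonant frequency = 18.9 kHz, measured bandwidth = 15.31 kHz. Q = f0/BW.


Step 1: Q = f0 / bandwidth
Step 2: Q = 18.9 / 15.31
Q = 1.2


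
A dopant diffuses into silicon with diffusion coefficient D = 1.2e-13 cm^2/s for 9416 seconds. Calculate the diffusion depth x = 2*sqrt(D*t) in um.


Step 1: Compute D*t = 1.2e-13 * 9416 = 1.12992e-09 cm^2
Step 2: sqrt(D*t) = 3.3614e-05 cm
Step 3: x = 2 * 3.3614e-05 cm = 6.7228e-05 cm
Step 4: Convert to um (1 cm = 1e4 um): x = 0.672 um


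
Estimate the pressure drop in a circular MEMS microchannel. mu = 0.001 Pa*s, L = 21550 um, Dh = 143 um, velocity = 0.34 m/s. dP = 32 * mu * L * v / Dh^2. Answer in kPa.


Step 1: Convert to SI: L = 21550e-6 m, Dh = 143e-6 m
Step 2: dP = 32 * 0.001 * 21550e-6 * 0.34 / (143e-6)^2
Step 3: dP = 11465.79 Pa
Step 4: Convert to kPa: dP = 11.47 kPa


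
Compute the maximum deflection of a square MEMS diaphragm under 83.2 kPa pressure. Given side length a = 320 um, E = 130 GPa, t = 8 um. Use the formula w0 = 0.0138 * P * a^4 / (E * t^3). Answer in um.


Step 1: Convert pressure to compatible units (E is in GPa, so P in GPa).
P = 83.2 kPa = 83.2e-6 GPa
Step 2: Compute numerator: 0.0138 * P * a^4.
a^4 = 320^4 = 10485760000
numerator = 0.0138 * 83.2e-6 * 10485760000 = 1.20393e+04
Step 3: Compute denominator: E * t^3 = 130 * 8^3 = 66560
Step 4: w0 = numerator / denominator = 1.20393e+04 / 66560 = 0.1809 um


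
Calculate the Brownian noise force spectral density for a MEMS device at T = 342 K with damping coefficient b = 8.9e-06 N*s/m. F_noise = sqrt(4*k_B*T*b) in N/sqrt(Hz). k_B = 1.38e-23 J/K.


Step 1: Compute 4 * k_B * T * b
= 4 * 1.38e-23 * 342 * 8.9e-06
= 1.6802e-25 N^2/Hz
Step 2: F_noise = sqrt(1.6802e-25)
F_noise = 4.10e-13 N/sqrt(Hz)


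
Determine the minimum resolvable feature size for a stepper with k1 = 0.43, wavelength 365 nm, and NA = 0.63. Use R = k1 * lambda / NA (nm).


Step 1: Identify values: k1 = 0.43, lambda = 365 nm, NA = 0.63
Step 2: R = k1 * lambda / NA
R = 0.43 * 365 / 0.63
R = 249.1 nm


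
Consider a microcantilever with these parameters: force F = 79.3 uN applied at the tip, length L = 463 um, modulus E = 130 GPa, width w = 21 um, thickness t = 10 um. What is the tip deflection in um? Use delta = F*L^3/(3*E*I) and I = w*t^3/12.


Step 1: Calculate the second moment of area.
I = w * t^3 / 12 = 21 * 10^3 / 12 = 1750.0 um^4
Step 2: Convert E to consistent units (1 GPa = 1000 uN/um^2).
E = 130 GPa = 130000 uN/um^2
Step 3: Calculate tip deflection.
delta = F * L^3 / (3 * E * I)
delta = 79.3 * 463^3 / (3 * 130000 * 1750.0)
delta = 11.5322 um


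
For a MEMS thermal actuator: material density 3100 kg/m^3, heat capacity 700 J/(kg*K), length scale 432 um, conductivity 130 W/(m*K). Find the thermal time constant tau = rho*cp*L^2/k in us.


Step 1: Convert L to m: L = 432e-6 m
Step 2: L^2 = (432e-6)^2 = 1.86624e-07 m^2
Step 3: tau = 3100 * 700 * 1.86624e-07 / 130 = 3.11518523e-03 s
Step 4: Convert to microseconds (multiply by 1e6).
tau = 3115.185 us


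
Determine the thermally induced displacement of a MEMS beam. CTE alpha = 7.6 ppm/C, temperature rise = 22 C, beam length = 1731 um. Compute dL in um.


Step 1: Convert CTE: alpha = 7.6 ppm/C = 7.6e-6 /C
Step 2: dL = 7.6e-6 * 22 * 1731
dL = 0.2894 um


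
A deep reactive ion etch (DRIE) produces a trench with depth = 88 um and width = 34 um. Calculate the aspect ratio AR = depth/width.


Step 1: AR = depth / width
Step 2: AR = 88 / 34
AR = 2.6


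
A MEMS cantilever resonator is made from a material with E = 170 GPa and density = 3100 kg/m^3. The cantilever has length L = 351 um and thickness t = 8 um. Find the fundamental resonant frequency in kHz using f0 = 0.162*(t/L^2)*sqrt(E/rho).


Step 1: Convert units to SI.
t_SI = 8e-6 m, L_SI = 351e-6 m
Step 2: Calculate sqrt(E/rho).
sqrt(170e9 / 3100) = 7405.32 m/s
Step 3: Compute f0.
f0 = 0.162 * 8e-6 / (351e-6)^2 * 7405.32 = 77899.5 Hz = 77.9 kHz


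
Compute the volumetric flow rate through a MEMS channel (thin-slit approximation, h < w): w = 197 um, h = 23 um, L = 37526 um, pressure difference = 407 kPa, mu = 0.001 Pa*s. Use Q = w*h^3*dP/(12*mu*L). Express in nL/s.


Step 1: Convert all dimensions to SI (meters).
w = 197e-6 m, h = 23e-6 m, L = 37526e-6 m, dP = 407e3 Pa
Step 2: Q = w * h^3 * dP / (12 * mu * L)
Q = 197e-6 * (23e-6)^3 * 407e3 / (12 * 0.001 * 37526e-6) = 2.16636e-09 m^3/s
Step 3: Convert Q from m^3/s to nL/s (1 m^3 = 1e12 nL, so multiply by 1e12).
Q = 2166.36 nL/s


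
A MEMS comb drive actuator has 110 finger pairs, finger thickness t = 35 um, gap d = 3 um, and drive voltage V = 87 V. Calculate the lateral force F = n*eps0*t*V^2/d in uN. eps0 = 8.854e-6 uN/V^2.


Step 1: Parameters: n=110, eps0=8.854e-6 uN/V^2, t=35 um, V=87 V, d=3 um
Step 2: V^2 = 7569
Step 3: F = 110 * 8.854e-6 * 35 * 7569 / 3
F = 86.004 uN


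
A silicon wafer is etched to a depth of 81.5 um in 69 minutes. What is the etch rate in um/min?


Step 1: Etch rate = depth / time
Step 2: rate = 81.5 / 69
rate = 1.181 um/min


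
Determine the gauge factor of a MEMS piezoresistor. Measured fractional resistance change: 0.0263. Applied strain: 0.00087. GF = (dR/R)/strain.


Step 1: Identify values.
dR/R = 0.0263, strain = 0.00087
Step 2: GF = (dR/R) / strain = 0.0263 / 0.00087
GF = 30.2


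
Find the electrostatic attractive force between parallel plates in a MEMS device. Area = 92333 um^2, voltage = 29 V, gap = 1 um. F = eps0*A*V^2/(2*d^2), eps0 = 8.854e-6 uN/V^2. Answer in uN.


Step 1: Identify parameters.
eps0 = 8.854e-6 uN/V^2, A = 92333 um^2, V = 29 V, d = 1 um
Step 2: Compute V^2 = 29^2 = 841
Step 3: Compute d^2 = 1^2 = 1
Step 4: F = 0.5 * 8.854e-6 * 92333 * 841 / 1
F = 343.766 uN


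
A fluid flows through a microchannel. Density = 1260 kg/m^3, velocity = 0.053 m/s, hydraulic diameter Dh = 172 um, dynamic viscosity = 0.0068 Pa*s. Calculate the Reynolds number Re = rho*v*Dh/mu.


Step 1: Convert Dh to meters: Dh = 172e-6 m
Step 2: Re = rho * v * Dh / mu
Re = 1260 * 0.053 * 172e-6 / 0.0068
Re = 1.689


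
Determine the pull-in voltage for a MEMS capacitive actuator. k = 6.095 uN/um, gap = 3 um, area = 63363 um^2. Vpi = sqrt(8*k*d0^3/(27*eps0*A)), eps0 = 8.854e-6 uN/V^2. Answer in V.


Step 1: Compute numerator: 8 * k * d0^3 = 8 * 6.095 * 3^3 = 1316.52
Step 2: Compute denominator: 27 * eps0 * A = 27 * 8.854e-6 * 63363 = 15.147432
Step 3: Vpi = sqrt(1316.52 / 15.147432)
Vpi = 9.32 V


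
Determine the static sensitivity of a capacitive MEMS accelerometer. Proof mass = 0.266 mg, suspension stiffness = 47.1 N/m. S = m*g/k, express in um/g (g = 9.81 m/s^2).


Step 1: Convert mass: m = 0.266 mg = 2.66e-07 kg
Step 2: S = m * g / k = 2.66e-07 * 9.81 / 47.1
Step 3: S = 5.54e-08 m/g
Step 4: Convert to um/g: S = 0.055 um/g


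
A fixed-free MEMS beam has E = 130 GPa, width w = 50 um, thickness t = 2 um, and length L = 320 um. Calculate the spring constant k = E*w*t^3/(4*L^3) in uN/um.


Step 1: Convert E to consistent units (1 GPa = 1000 uN/um^2).
E = 130 GPa = 130000 uN/um^2
Step 2: Compute t^3 = 2^3 = 8
Step 3: Compute L^3 = 320^3 = 32768000
Step 4: k = 130000 * 50 * 8 / (4 * 32768000)
k = 0.3967 uN/um


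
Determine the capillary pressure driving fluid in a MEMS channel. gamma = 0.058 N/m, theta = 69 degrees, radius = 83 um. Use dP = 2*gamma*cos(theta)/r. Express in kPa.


Step 1: cos(69 deg) = 0.3584
Step 2: Convert r to m: r = 83e-6 m
Step 3: dP = 2 * 0.058 * 0.3584 / 83e-6 = 500.9 Pa
Step 4: Convert Pa to kPa (divide by 1000).
dP = 0.5 kPa


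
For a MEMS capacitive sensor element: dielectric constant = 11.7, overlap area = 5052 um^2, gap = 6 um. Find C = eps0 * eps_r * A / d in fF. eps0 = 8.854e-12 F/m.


Step 1: Convert area to m^2: A = 5052e-12 m^2
Step 2: Convert gap to m: d = 6e-6 m
Step 3: C = eps0 * eps_r * A / d
C = 8.854e-12 * 11.7 * 5052e-12 / 6e-6
Step 4: Convert to fF (multiply by 1e15).
C = 87.22 fF


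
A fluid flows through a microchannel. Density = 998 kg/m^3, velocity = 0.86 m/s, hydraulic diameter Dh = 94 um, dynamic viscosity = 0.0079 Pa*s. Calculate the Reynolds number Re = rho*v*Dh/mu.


Step 1: Convert Dh to meters: Dh = 94e-6 m
Step 2: Re = rho * v * Dh / mu
Re = 998 * 0.86 * 94e-6 / 0.0079
Re = 10.212


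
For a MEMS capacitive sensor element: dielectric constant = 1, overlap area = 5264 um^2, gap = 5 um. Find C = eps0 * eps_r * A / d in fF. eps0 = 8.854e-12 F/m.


Step 1: Convert area to m^2: A = 5264e-12 m^2
Step 2: Convert gap to m: d = 5e-6 m
Step 3: C = eps0 * eps_r * A / d
C = 8.854e-12 * 1 * 5264e-12 / 5e-6
Step 4: Convert to fF (multiply by 1e15).
C = 9.32 fF


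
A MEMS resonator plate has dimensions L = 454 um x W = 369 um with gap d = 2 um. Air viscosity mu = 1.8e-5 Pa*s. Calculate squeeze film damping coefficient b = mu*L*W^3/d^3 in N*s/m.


Step 1: Convert to SI.
L = 454e-6 m, W = 369e-6 m, d = 2e-6 m
Step 2: W^3 = (369e-6)^3 = 5.02e-11 m^3
Step 3: d^3 = (2e-6)^3 = 8.00e-18 m^3
Step 4: b = 1.8e-5 * 454e-6 * 5.02e-11 / 8.00e-18
b = 5.13e-02 N*s/m


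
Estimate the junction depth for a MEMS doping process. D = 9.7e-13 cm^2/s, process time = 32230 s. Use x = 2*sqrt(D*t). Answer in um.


Step 1: Compute D*t = 9.7e-13 * 32230 = 3.12631e-08 cm^2
Step 2: sqrt(D*t) = 1.76814e-04 cm
Step 3: x = 2 * 1.76814e-04 cm = 3.53628e-04 cm
Step 4: Convert to um (1 cm = 1e4 um): x = 3.536 um


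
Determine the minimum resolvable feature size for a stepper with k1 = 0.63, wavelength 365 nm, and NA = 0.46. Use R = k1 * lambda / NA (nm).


Step 1: Identify values: k1 = 0.63, lambda = 365 nm, NA = 0.46
Step 2: R = k1 * lambda / NA
R = 0.63 * 365 / 0.46
R = 499.9 nm


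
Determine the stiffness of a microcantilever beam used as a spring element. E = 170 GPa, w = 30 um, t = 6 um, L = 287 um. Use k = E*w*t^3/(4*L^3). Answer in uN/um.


Step 1: Convert E to consistent units (1 GPa = 1000 uN/um^2).
E = 170 GPa = 170000 uN/um^2
Step 2: Compute t^3 = 6^3 = 216
Step 3: Compute L^3 = 287^3 = 23639903
Step 4: k = 170000 * 30 * 216 / (4 * 23639903)
k = 11.6498 uN/um


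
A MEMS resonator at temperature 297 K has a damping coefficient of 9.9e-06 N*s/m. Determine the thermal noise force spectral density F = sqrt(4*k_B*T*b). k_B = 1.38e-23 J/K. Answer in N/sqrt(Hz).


Step 1: Compute 4 * k_B * T * b
= 4 * 1.38e-23 * 297 * 9.9e-06
= 1.6230e-25 N^2/Hz
Step 2: F_noise = sqrt(1.6230e-25)
F_noise = 4.03e-13 N/sqrt(Hz)


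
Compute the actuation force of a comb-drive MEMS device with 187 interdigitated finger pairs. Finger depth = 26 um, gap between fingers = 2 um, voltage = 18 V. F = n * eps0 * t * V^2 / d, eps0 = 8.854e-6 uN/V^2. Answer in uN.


Step 1: Parameters: n=187, eps0=8.854e-6 uN/V^2, t=26 um, V=18 V, d=2 um
Step 2: V^2 = 324
Step 3: F = 187 * 8.854e-6 * 26 * 324 / 2
F = 6.974 uN


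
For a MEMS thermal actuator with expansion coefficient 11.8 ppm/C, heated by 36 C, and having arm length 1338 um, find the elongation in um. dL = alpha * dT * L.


Step 1: Convert CTE: alpha = 11.8 ppm/C = 11.8e-6 /C
Step 2: dL = 11.8e-6 * 36 * 1338
dL = 0.5684 um


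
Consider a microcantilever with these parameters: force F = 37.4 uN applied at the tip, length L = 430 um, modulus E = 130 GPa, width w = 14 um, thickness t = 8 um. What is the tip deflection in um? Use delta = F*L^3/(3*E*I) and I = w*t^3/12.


Step 1: Calculate the second moment of area.
I = w * t^3 / 12 = 14 * 8^3 / 12 = 597.3333 um^4
Step 2: Convert E to consistent units (1 GPa = 1000 uN/um^2).
E = 130 GPa = 130000 uN/um^2
Step 3: Calculate tip deflection.
delta = F * L^3 / (3 * E * I)
delta = 37.4 * 430^3 / (3 * 130000 * 597.3333)
delta = 12.7643 um


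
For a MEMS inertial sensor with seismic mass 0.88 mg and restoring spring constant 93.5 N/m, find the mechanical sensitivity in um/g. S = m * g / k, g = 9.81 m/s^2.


Step 1: Convert mass: m = 0.88 mg = 8.80e-07 kg
Step 2: S = m * g / k = 8.80e-07 * 9.81 / 93.5
Step 3: S = 9.23e-08 m/g
Step 4: Convert to um/g: S = 0.092 um/g


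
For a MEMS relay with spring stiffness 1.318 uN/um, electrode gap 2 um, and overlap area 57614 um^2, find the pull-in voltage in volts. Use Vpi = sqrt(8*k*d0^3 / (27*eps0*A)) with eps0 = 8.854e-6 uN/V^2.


Step 1: Compute numerator: 8 * k * d0^3 = 8 * 1.318 * 2^3 = 84.352
Step 2: Compute denominator: 27 * eps0 * A = 27 * 8.854e-6 * 57614 = 13.773088
Step 3: Vpi = sqrt(84.352 / 13.773088)
Vpi = 2.47 V


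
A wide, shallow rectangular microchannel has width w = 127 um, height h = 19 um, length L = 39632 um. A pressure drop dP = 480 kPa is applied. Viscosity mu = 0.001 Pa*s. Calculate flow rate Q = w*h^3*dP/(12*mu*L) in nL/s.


Step 1: Convert all dimensions to SI (meters).
w = 127e-6 m, h = 19e-6 m, L = 39632e-6 m, dP = 480e3 Pa
Step 2: Q = w * h^3 * dP / (12 * mu * L)
Q = 127e-6 * (19e-6)^3 * 480e3 / (12 * 0.001 * 39632e-6) = 8.7918147e-10 m^3/s
Step 3: Convert Q from m^3/s to nL/s (1 m^3 = 1e12 nL, so multiply by 1e12).
Q = 879.181 nL/s


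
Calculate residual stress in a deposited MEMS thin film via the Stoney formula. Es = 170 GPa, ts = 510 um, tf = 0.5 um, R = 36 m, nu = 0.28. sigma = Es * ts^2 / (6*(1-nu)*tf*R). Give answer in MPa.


Step 1: Compute numerator: Es * ts^2 = 170 * 510^2 = 44217000 (GPa*um^2)
Step 2: Compute denominator (R in um): 6*(1-nu)*tf*R = 6*0.72*0.5*36e6 = 77760000.0 (um^2)
Step 3: sigma (GPa) = 44217000 / 77760000.0 = 5.68634e-01 GPa
Step 4: Convert to MPa (x1000): sigma = 568.6 MPa


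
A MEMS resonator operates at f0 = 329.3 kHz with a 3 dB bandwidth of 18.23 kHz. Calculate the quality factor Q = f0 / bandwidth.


Step 1: Q = f0 / bandwidth
Step 2: Q = 329.3 / 18.23
Q = 18.1


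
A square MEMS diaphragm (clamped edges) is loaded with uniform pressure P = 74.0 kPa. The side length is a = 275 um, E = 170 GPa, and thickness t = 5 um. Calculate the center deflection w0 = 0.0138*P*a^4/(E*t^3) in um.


Step 1: Convert pressure to compatible units (E is in GPa, so P in GPa).
P = 74.0 kPa = 74.0e-6 GPa
Step 2: Compute numerator: 0.0138 * P * a^4.
a^4 = 275^4 = 5719140625
numerator = 0.0138 * 74.0e-6 * 5719140625 = 5.84039e+03
Step 3: Compute denominator: E * t^3 = 170 * 5^3 = 21250
Step 4: w0 = numerator / denominator = 5.84039e+03 / 21250 = 0.2748 um
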